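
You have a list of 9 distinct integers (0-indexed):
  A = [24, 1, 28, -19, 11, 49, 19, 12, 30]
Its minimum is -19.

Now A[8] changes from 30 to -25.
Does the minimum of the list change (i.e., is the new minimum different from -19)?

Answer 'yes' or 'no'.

Answer: yes

Derivation:
Old min = -19
Change: A[8] 30 -> -25
Changed element was NOT the min; min changes only if -25 < -19.
New min = -25; changed? yes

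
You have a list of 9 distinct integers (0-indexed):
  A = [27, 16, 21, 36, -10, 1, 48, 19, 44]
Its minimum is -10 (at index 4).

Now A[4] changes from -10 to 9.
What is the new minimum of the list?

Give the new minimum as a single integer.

Old min = -10 (at index 4)
Change: A[4] -10 -> 9
Changed element WAS the min. Need to check: is 9 still <= all others?
  Min of remaining elements: 1
  New min = min(9, 1) = 1

Answer: 1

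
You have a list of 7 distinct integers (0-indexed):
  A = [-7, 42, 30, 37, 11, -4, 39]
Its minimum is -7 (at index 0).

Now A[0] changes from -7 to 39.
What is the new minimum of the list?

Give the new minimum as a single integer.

Old min = -7 (at index 0)
Change: A[0] -7 -> 39
Changed element WAS the min. Need to check: is 39 still <= all others?
  Min of remaining elements: -4
  New min = min(39, -4) = -4

Answer: -4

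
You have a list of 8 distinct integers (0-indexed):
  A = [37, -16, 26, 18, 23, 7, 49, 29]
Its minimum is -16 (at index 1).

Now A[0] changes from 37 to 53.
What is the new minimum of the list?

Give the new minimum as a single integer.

Answer: -16

Derivation:
Old min = -16 (at index 1)
Change: A[0] 37 -> 53
Changed element was NOT the old min.
  New min = min(old_min, new_val) = min(-16, 53) = -16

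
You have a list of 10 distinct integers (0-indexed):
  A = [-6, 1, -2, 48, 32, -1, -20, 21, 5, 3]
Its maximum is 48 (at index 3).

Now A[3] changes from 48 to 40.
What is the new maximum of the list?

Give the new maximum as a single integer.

Answer: 40

Derivation:
Old max = 48 (at index 3)
Change: A[3] 48 -> 40
Changed element WAS the max -> may need rescan.
  Max of remaining elements: 32
  New max = max(40, 32) = 40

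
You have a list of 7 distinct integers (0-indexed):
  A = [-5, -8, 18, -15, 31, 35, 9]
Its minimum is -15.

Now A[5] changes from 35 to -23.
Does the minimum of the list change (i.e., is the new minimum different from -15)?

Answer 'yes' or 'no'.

Old min = -15
Change: A[5] 35 -> -23
Changed element was NOT the min; min changes only if -23 < -15.
New min = -23; changed? yes

Answer: yes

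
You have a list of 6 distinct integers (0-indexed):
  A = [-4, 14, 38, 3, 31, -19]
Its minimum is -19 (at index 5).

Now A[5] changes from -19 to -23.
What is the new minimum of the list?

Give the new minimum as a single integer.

Old min = -19 (at index 5)
Change: A[5] -19 -> -23
Changed element WAS the min. Need to check: is -23 still <= all others?
  Min of remaining elements: -4
  New min = min(-23, -4) = -23

Answer: -23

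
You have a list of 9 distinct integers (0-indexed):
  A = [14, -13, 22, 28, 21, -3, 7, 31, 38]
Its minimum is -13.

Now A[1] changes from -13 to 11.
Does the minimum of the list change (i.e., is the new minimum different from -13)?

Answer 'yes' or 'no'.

Old min = -13
Change: A[1] -13 -> 11
Changed element was the min; new min must be rechecked.
New min = -3; changed? yes

Answer: yes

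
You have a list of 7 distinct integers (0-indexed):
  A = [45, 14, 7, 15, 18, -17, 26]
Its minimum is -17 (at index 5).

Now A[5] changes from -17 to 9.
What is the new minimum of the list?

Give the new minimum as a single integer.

Old min = -17 (at index 5)
Change: A[5] -17 -> 9
Changed element WAS the min. Need to check: is 9 still <= all others?
  Min of remaining elements: 7
  New min = min(9, 7) = 7

Answer: 7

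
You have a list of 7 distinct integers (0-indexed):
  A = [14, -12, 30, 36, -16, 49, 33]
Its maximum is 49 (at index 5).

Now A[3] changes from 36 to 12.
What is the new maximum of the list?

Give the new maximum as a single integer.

Old max = 49 (at index 5)
Change: A[3] 36 -> 12
Changed element was NOT the old max.
  New max = max(old_max, new_val) = max(49, 12) = 49

Answer: 49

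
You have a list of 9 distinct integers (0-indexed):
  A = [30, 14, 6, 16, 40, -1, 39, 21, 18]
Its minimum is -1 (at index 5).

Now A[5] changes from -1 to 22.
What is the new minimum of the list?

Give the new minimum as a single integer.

Old min = -1 (at index 5)
Change: A[5] -1 -> 22
Changed element WAS the min. Need to check: is 22 still <= all others?
  Min of remaining elements: 6
  New min = min(22, 6) = 6

Answer: 6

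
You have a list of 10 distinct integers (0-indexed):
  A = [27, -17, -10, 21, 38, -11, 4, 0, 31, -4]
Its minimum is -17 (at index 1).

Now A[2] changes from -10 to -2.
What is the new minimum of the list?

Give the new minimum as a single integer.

Old min = -17 (at index 1)
Change: A[2] -10 -> -2
Changed element was NOT the old min.
  New min = min(old_min, new_val) = min(-17, -2) = -17

Answer: -17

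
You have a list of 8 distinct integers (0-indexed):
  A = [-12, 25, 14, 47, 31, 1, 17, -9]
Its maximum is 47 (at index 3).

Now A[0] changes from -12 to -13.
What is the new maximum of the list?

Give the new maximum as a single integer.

Answer: 47

Derivation:
Old max = 47 (at index 3)
Change: A[0] -12 -> -13
Changed element was NOT the old max.
  New max = max(old_max, new_val) = max(47, -13) = 47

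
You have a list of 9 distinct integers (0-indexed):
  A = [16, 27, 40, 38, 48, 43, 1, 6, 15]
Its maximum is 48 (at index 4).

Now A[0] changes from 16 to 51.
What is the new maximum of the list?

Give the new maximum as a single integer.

Answer: 51

Derivation:
Old max = 48 (at index 4)
Change: A[0] 16 -> 51
Changed element was NOT the old max.
  New max = max(old_max, new_val) = max(48, 51) = 51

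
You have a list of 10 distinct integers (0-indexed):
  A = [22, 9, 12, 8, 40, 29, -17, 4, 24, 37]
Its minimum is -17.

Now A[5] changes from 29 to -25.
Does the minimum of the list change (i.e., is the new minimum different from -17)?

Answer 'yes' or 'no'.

Answer: yes

Derivation:
Old min = -17
Change: A[5] 29 -> -25
Changed element was NOT the min; min changes only if -25 < -17.
New min = -25; changed? yes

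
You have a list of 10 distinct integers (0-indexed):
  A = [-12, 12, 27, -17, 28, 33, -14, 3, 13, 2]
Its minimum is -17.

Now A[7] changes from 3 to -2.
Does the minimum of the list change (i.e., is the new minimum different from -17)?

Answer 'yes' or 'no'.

Answer: no

Derivation:
Old min = -17
Change: A[7] 3 -> -2
Changed element was NOT the min; min changes only if -2 < -17.
New min = -17; changed? no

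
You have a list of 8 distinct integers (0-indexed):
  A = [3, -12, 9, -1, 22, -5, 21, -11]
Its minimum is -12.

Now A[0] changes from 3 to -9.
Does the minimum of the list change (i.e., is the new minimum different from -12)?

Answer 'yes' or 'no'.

Answer: no

Derivation:
Old min = -12
Change: A[0] 3 -> -9
Changed element was NOT the min; min changes only if -9 < -12.
New min = -12; changed? no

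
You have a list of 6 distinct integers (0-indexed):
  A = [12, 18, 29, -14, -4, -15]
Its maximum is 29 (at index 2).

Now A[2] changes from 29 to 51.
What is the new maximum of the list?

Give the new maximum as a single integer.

Old max = 29 (at index 2)
Change: A[2] 29 -> 51
Changed element WAS the max -> may need rescan.
  Max of remaining elements: 18
  New max = max(51, 18) = 51

Answer: 51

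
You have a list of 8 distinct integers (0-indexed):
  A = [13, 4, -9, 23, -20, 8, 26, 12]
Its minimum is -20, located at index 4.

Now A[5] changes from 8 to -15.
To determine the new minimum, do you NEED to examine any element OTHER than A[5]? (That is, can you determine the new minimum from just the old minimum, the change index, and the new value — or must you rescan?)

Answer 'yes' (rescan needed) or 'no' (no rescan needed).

Answer: no

Derivation:
Old min = -20 at index 4
Change at index 5: 8 -> -15
Index 5 was NOT the min. New min = min(-20, -15). No rescan of other elements needed.
Needs rescan: no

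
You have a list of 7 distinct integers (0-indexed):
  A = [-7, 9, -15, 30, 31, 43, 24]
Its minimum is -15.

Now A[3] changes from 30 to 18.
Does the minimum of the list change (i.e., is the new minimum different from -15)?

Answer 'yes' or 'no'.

Old min = -15
Change: A[3] 30 -> 18
Changed element was NOT the min; min changes only if 18 < -15.
New min = -15; changed? no

Answer: no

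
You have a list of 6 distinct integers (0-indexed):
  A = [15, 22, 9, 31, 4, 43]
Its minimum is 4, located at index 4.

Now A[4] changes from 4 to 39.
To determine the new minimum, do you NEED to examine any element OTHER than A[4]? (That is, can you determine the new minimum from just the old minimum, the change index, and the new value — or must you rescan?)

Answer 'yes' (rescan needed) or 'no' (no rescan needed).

Old min = 4 at index 4
Change at index 4: 4 -> 39
Index 4 WAS the min and new value 39 > old min 4. Must rescan other elements to find the new min.
Needs rescan: yes

Answer: yes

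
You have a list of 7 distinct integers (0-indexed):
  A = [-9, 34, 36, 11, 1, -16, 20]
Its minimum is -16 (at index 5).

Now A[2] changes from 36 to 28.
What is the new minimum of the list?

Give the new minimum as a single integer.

Old min = -16 (at index 5)
Change: A[2] 36 -> 28
Changed element was NOT the old min.
  New min = min(old_min, new_val) = min(-16, 28) = -16

Answer: -16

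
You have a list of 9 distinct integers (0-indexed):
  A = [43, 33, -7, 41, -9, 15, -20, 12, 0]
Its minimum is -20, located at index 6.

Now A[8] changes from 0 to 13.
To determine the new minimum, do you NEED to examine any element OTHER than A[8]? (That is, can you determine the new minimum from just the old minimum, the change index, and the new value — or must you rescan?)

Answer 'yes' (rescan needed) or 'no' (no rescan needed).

Answer: no

Derivation:
Old min = -20 at index 6
Change at index 8: 0 -> 13
Index 8 was NOT the min. New min = min(-20, 13). No rescan of other elements needed.
Needs rescan: no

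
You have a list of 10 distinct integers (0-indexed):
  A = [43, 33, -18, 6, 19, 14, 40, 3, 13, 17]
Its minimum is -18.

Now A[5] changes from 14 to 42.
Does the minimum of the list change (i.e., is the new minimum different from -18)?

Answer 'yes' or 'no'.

Answer: no

Derivation:
Old min = -18
Change: A[5] 14 -> 42
Changed element was NOT the min; min changes only if 42 < -18.
New min = -18; changed? no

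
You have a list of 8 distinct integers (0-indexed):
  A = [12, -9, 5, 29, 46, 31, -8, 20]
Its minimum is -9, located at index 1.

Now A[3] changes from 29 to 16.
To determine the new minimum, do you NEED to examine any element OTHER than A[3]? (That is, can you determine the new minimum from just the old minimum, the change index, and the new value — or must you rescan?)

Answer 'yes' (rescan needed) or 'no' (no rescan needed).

Old min = -9 at index 1
Change at index 3: 29 -> 16
Index 3 was NOT the min. New min = min(-9, 16). No rescan of other elements needed.
Needs rescan: no

Answer: no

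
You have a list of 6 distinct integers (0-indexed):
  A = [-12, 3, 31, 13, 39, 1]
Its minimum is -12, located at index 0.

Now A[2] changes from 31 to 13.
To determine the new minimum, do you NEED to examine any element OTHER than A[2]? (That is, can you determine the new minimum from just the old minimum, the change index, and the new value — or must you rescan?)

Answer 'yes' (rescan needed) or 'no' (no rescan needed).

Answer: no

Derivation:
Old min = -12 at index 0
Change at index 2: 31 -> 13
Index 2 was NOT the min. New min = min(-12, 13). No rescan of other elements needed.
Needs rescan: no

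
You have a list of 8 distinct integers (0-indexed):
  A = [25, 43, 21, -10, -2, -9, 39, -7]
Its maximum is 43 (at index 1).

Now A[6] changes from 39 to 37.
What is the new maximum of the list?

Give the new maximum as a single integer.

Answer: 43

Derivation:
Old max = 43 (at index 1)
Change: A[6] 39 -> 37
Changed element was NOT the old max.
  New max = max(old_max, new_val) = max(43, 37) = 43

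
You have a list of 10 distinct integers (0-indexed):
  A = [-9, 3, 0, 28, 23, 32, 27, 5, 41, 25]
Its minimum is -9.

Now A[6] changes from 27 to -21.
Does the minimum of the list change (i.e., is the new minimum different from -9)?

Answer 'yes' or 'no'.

Old min = -9
Change: A[6] 27 -> -21
Changed element was NOT the min; min changes only if -21 < -9.
New min = -21; changed? yes

Answer: yes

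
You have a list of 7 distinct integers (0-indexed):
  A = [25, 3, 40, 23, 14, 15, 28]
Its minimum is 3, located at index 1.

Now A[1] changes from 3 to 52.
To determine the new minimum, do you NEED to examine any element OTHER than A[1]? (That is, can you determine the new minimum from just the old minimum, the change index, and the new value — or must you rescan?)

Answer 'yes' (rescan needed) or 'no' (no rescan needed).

Answer: yes

Derivation:
Old min = 3 at index 1
Change at index 1: 3 -> 52
Index 1 WAS the min and new value 52 > old min 3. Must rescan other elements to find the new min.
Needs rescan: yes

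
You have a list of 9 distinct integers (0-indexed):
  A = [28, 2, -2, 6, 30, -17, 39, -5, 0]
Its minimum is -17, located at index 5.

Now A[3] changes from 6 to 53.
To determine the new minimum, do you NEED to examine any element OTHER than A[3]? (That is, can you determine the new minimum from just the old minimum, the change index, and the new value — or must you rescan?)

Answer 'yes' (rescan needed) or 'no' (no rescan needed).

Old min = -17 at index 5
Change at index 3: 6 -> 53
Index 3 was NOT the min. New min = min(-17, 53). No rescan of other elements needed.
Needs rescan: no

Answer: no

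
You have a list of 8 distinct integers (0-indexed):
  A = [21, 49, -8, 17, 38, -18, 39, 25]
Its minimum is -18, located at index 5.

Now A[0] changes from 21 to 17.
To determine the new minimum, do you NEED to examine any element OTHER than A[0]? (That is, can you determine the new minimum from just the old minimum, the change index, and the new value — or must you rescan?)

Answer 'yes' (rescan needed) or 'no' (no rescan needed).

Old min = -18 at index 5
Change at index 0: 21 -> 17
Index 0 was NOT the min. New min = min(-18, 17). No rescan of other elements needed.
Needs rescan: no

Answer: no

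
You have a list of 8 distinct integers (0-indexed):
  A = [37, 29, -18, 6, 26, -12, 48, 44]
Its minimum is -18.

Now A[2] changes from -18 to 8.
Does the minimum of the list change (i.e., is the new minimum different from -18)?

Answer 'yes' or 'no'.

Old min = -18
Change: A[2] -18 -> 8
Changed element was the min; new min must be rechecked.
New min = -12; changed? yes

Answer: yes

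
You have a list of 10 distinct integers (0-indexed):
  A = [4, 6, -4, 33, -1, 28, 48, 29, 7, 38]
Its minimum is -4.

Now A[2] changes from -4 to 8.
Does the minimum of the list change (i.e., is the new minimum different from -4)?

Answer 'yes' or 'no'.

Answer: yes

Derivation:
Old min = -4
Change: A[2] -4 -> 8
Changed element was the min; new min must be rechecked.
New min = -1; changed? yes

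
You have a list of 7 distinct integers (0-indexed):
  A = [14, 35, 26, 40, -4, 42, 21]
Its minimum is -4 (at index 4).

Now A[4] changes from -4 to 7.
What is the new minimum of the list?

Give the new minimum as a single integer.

Old min = -4 (at index 4)
Change: A[4] -4 -> 7
Changed element WAS the min. Need to check: is 7 still <= all others?
  Min of remaining elements: 14
  New min = min(7, 14) = 7

Answer: 7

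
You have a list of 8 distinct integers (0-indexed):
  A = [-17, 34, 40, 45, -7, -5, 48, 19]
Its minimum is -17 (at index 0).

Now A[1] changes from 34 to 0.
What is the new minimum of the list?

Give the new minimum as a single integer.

Old min = -17 (at index 0)
Change: A[1] 34 -> 0
Changed element was NOT the old min.
  New min = min(old_min, new_val) = min(-17, 0) = -17

Answer: -17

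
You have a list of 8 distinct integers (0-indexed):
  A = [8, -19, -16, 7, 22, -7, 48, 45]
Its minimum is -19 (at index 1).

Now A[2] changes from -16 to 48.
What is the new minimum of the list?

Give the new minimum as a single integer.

Answer: -19

Derivation:
Old min = -19 (at index 1)
Change: A[2] -16 -> 48
Changed element was NOT the old min.
  New min = min(old_min, new_val) = min(-19, 48) = -19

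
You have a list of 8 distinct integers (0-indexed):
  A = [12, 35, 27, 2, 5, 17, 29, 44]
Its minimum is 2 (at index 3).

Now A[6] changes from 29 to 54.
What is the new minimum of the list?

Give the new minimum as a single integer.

Old min = 2 (at index 3)
Change: A[6] 29 -> 54
Changed element was NOT the old min.
  New min = min(old_min, new_val) = min(2, 54) = 2

Answer: 2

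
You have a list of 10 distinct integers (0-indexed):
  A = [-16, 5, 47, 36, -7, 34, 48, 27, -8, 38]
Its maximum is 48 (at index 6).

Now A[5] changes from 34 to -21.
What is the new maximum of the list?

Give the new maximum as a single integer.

Answer: 48

Derivation:
Old max = 48 (at index 6)
Change: A[5] 34 -> -21
Changed element was NOT the old max.
  New max = max(old_max, new_val) = max(48, -21) = 48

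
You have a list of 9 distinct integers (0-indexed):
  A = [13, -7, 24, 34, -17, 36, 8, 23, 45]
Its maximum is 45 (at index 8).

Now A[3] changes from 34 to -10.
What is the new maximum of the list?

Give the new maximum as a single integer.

Old max = 45 (at index 8)
Change: A[3] 34 -> -10
Changed element was NOT the old max.
  New max = max(old_max, new_val) = max(45, -10) = 45

Answer: 45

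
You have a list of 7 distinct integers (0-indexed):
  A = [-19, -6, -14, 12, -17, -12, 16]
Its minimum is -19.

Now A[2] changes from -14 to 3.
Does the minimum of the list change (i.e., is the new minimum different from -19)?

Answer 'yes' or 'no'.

Answer: no

Derivation:
Old min = -19
Change: A[2] -14 -> 3
Changed element was NOT the min; min changes only if 3 < -19.
New min = -19; changed? no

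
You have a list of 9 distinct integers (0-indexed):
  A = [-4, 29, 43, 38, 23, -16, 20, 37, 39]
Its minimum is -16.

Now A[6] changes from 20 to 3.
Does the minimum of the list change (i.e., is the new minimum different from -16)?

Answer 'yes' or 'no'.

Old min = -16
Change: A[6] 20 -> 3
Changed element was NOT the min; min changes only if 3 < -16.
New min = -16; changed? no

Answer: no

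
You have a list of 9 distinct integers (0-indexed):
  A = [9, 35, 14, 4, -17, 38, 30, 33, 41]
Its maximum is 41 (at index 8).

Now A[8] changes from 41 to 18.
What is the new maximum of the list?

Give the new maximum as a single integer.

Answer: 38

Derivation:
Old max = 41 (at index 8)
Change: A[8] 41 -> 18
Changed element WAS the max -> may need rescan.
  Max of remaining elements: 38
  New max = max(18, 38) = 38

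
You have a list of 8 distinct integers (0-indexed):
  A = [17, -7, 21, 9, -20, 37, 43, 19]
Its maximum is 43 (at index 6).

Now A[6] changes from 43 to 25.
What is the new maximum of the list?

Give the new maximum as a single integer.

Old max = 43 (at index 6)
Change: A[6] 43 -> 25
Changed element WAS the max -> may need rescan.
  Max of remaining elements: 37
  New max = max(25, 37) = 37

Answer: 37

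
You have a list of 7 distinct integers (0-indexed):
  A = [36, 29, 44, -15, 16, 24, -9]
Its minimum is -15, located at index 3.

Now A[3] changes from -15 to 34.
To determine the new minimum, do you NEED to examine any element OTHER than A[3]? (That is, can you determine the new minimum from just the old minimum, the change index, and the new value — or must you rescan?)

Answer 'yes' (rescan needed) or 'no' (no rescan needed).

Answer: yes

Derivation:
Old min = -15 at index 3
Change at index 3: -15 -> 34
Index 3 WAS the min and new value 34 > old min -15. Must rescan other elements to find the new min.
Needs rescan: yes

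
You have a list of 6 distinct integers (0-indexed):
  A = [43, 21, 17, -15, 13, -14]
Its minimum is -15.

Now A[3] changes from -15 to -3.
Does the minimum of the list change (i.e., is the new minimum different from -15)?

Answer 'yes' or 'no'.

Old min = -15
Change: A[3] -15 -> -3
Changed element was the min; new min must be rechecked.
New min = -14; changed? yes

Answer: yes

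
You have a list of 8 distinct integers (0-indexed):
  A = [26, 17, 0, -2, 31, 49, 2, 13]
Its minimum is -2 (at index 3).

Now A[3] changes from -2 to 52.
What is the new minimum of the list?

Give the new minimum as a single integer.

Answer: 0

Derivation:
Old min = -2 (at index 3)
Change: A[3] -2 -> 52
Changed element WAS the min. Need to check: is 52 still <= all others?
  Min of remaining elements: 0
  New min = min(52, 0) = 0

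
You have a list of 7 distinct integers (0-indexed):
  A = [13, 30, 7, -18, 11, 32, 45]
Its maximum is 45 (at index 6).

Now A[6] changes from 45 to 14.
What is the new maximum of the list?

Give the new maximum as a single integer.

Old max = 45 (at index 6)
Change: A[6] 45 -> 14
Changed element WAS the max -> may need rescan.
  Max of remaining elements: 32
  New max = max(14, 32) = 32

Answer: 32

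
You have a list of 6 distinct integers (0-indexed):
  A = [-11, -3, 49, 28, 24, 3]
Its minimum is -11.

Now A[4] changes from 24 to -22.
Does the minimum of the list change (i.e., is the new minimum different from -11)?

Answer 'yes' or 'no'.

Old min = -11
Change: A[4] 24 -> -22
Changed element was NOT the min; min changes only if -22 < -11.
New min = -22; changed? yes

Answer: yes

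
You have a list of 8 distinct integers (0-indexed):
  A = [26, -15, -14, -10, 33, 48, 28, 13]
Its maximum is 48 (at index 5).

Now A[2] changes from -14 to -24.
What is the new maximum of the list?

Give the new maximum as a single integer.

Old max = 48 (at index 5)
Change: A[2] -14 -> -24
Changed element was NOT the old max.
  New max = max(old_max, new_val) = max(48, -24) = 48

Answer: 48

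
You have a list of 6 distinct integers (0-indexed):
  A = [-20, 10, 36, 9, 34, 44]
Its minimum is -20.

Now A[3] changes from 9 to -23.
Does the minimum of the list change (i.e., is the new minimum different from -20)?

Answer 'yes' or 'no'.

Old min = -20
Change: A[3] 9 -> -23
Changed element was NOT the min; min changes only if -23 < -20.
New min = -23; changed? yes

Answer: yes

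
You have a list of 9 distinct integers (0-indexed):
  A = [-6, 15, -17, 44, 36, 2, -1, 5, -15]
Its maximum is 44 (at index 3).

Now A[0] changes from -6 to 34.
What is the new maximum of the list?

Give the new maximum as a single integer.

Answer: 44

Derivation:
Old max = 44 (at index 3)
Change: A[0] -6 -> 34
Changed element was NOT the old max.
  New max = max(old_max, new_val) = max(44, 34) = 44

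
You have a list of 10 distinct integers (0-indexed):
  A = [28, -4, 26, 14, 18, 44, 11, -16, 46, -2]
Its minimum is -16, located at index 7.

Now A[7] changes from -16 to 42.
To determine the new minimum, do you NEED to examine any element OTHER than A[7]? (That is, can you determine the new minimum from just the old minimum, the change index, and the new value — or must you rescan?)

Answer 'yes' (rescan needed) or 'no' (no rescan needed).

Answer: yes

Derivation:
Old min = -16 at index 7
Change at index 7: -16 -> 42
Index 7 WAS the min and new value 42 > old min -16. Must rescan other elements to find the new min.
Needs rescan: yes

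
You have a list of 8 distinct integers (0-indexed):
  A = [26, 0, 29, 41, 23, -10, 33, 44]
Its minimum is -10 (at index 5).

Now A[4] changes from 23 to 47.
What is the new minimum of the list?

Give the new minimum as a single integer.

Old min = -10 (at index 5)
Change: A[4] 23 -> 47
Changed element was NOT the old min.
  New min = min(old_min, new_val) = min(-10, 47) = -10

Answer: -10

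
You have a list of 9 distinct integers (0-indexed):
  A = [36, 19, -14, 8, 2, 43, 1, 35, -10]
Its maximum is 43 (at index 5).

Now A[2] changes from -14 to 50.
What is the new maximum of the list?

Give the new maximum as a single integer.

Answer: 50

Derivation:
Old max = 43 (at index 5)
Change: A[2] -14 -> 50
Changed element was NOT the old max.
  New max = max(old_max, new_val) = max(43, 50) = 50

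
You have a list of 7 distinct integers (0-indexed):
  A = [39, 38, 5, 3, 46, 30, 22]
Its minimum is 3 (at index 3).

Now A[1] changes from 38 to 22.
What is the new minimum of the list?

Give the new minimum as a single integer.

Answer: 3

Derivation:
Old min = 3 (at index 3)
Change: A[1] 38 -> 22
Changed element was NOT the old min.
  New min = min(old_min, new_val) = min(3, 22) = 3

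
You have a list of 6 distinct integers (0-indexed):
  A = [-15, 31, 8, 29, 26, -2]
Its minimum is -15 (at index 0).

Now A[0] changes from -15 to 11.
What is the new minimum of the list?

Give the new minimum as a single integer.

Old min = -15 (at index 0)
Change: A[0] -15 -> 11
Changed element WAS the min. Need to check: is 11 still <= all others?
  Min of remaining elements: -2
  New min = min(11, -2) = -2

Answer: -2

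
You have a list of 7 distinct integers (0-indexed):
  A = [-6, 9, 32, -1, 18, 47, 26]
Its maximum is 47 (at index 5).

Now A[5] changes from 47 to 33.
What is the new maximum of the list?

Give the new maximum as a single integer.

Answer: 33

Derivation:
Old max = 47 (at index 5)
Change: A[5] 47 -> 33
Changed element WAS the max -> may need rescan.
  Max of remaining elements: 32
  New max = max(33, 32) = 33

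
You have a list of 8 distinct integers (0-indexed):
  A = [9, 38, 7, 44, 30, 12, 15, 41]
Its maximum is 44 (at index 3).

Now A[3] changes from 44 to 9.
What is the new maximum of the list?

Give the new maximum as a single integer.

Answer: 41

Derivation:
Old max = 44 (at index 3)
Change: A[3] 44 -> 9
Changed element WAS the max -> may need rescan.
  Max of remaining elements: 41
  New max = max(9, 41) = 41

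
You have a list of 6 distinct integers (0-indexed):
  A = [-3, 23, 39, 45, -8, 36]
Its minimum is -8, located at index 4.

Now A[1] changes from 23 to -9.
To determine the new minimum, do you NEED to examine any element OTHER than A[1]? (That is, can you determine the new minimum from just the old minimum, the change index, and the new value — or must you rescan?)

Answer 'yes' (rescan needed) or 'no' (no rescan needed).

Old min = -8 at index 4
Change at index 1: 23 -> -9
Index 1 was NOT the min. New min = min(-8, -9). No rescan of other elements needed.
Needs rescan: no

Answer: no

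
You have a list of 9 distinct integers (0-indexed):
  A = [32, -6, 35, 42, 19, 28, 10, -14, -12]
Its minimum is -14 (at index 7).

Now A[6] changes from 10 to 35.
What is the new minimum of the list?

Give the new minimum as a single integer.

Old min = -14 (at index 7)
Change: A[6] 10 -> 35
Changed element was NOT the old min.
  New min = min(old_min, new_val) = min(-14, 35) = -14

Answer: -14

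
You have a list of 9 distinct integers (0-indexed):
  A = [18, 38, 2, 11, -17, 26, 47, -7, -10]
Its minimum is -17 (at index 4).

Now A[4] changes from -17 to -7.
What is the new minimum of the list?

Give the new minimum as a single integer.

Answer: -10

Derivation:
Old min = -17 (at index 4)
Change: A[4] -17 -> -7
Changed element WAS the min. Need to check: is -7 still <= all others?
  Min of remaining elements: -10
  New min = min(-7, -10) = -10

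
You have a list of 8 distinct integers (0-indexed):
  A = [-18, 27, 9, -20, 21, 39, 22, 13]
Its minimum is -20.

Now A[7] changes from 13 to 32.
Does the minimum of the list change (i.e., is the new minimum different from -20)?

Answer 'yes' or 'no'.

Old min = -20
Change: A[7] 13 -> 32
Changed element was NOT the min; min changes only if 32 < -20.
New min = -20; changed? no

Answer: no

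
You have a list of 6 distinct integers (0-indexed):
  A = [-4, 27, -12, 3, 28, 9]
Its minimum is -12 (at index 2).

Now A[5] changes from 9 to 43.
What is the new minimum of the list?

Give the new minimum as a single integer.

Answer: -12

Derivation:
Old min = -12 (at index 2)
Change: A[5] 9 -> 43
Changed element was NOT the old min.
  New min = min(old_min, new_val) = min(-12, 43) = -12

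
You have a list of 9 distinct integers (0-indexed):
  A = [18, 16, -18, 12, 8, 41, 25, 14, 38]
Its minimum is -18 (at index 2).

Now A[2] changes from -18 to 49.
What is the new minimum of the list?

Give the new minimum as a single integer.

Answer: 8

Derivation:
Old min = -18 (at index 2)
Change: A[2] -18 -> 49
Changed element WAS the min. Need to check: is 49 still <= all others?
  Min of remaining elements: 8
  New min = min(49, 8) = 8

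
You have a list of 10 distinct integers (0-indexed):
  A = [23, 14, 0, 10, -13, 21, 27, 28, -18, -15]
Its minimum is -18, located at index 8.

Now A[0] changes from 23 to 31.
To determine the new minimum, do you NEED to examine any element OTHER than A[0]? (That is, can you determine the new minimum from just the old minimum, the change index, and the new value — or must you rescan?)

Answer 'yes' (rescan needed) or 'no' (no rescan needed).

Answer: no

Derivation:
Old min = -18 at index 8
Change at index 0: 23 -> 31
Index 0 was NOT the min. New min = min(-18, 31). No rescan of other elements needed.
Needs rescan: no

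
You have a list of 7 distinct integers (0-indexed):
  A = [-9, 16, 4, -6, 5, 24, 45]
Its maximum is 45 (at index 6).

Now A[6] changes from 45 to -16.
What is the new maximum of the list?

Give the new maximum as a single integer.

Old max = 45 (at index 6)
Change: A[6] 45 -> -16
Changed element WAS the max -> may need rescan.
  Max of remaining elements: 24
  New max = max(-16, 24) = 24

Answer: 24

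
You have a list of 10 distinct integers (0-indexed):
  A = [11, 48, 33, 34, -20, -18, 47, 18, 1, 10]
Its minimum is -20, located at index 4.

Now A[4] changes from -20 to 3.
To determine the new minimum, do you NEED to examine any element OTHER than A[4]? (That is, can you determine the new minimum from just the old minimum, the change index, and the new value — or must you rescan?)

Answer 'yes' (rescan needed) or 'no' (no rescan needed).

Answer: yes

Derivation:
Old min = -20 at index 4
Change at index 4: -20 -> 3
Index 4 WAS the min and new value 3 > old min -20. Must rescan other elements to find the new min.
Needs rescan: yes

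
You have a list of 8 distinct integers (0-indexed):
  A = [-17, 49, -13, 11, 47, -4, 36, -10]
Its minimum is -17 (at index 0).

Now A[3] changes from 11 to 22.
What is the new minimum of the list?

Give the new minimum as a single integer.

Old min = -17 (at index 0)
Change: A[3] 11 -> 22
Changed element was NOT the old min.
  New min = min(old_min, new_val) = min(-17, 22) = -17

Answer: -17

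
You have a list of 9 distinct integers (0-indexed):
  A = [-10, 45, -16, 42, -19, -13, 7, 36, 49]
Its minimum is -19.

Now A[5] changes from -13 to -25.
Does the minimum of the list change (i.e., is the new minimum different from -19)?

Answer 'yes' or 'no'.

Old min = -19
Change: A[5] -13 -> -25
Changed element was NOT the min; min changes only if -25 < -19.
New min = -25; changed? yes

Answer: yes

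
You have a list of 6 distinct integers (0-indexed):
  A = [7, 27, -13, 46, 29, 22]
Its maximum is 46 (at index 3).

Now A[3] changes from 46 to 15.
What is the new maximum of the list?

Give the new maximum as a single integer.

Answer: 29

Derivation:
Old max = 46 (at index 3)
Change: A[3] 46 -> 15
Changed element WAS the max -> may need rescan.
  Max of remaining elements: 29
  New max = max(15, 29) = 29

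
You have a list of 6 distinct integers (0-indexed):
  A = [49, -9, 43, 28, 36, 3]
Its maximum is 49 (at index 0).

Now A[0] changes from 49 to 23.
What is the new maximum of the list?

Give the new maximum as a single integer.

Old max = 49 (at index 0)
Change: A[0] 49 -> 23
Changed element WAS the max -> may need rescan.
  Max of remaining elements: 43
  New max = max(23, 43) = 43

Answer: 43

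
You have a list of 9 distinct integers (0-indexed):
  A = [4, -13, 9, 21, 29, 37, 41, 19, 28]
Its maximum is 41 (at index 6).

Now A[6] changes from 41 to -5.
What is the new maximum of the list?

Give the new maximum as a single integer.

Answer: 37

Derivation:
Old max = 41 (at index 6)
Change: A[6] 41 -> -5
Changed element WAS the max -> may need rescan.
  Max of remaining elements: 37
  New max = max(-5, 37) = 37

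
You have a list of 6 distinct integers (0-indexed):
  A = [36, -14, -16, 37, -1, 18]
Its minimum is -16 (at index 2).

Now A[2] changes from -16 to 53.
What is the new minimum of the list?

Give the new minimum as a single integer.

Old min = -16 (at index 2)
Change: A[2] -16 -> 53
Changed element WAS the min. Need to check: is 53 still <= all others?
  Min of remaining elements: -14
  New min = min(53, -14) = -14

Answer: -14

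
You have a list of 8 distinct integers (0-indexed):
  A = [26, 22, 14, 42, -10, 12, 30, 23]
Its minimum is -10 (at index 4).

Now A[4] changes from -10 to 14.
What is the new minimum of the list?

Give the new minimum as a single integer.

Old min = -10 (at index 4)
Change: A[4] -10 -> 14
Changed element WAS the min. Need to check: is 14 still <= all others?
  Min of remaining elements: 12
  New min = min(14, 12) = 12

Answer: 12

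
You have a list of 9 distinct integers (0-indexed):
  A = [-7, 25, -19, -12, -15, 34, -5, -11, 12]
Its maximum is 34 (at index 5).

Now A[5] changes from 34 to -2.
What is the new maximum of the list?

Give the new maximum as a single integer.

Answer: 25

Derivation:
Old max = 34 (at index 5)
Change: A[5] 34 -> -2
Changed element WAS the max -> may need rescan.
  Max of remaining elements: 25
  New max = max(-2, 25) = 25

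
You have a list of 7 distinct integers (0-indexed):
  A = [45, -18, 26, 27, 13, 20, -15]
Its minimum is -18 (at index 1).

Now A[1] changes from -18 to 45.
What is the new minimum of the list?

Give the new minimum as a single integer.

Old min = -18 (at index 1)
Change: A[1] -18 -> 45
Changed element WAS the min. Need to check: is 45 still <= all others?
  Min of remaining elements: -15
  New min = min(45, -15) = -15

Answer: -15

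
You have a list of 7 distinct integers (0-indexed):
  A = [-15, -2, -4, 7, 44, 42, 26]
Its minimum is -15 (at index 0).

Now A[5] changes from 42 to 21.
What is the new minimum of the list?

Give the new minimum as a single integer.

Old min = -15 (at index 0)
Change: A[5] 42 -> 21
Changed element was NOT the old min.
  New min = min(old_min, new_val) = min(-15, 21) = -15

Answer: -15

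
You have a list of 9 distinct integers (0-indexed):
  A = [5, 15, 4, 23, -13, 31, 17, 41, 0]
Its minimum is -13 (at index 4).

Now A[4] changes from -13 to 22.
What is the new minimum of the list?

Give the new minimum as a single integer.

Old min = -13 (at index 4)
Change: A[4] -13 -> 22
Changed element WAS the min. Need to check: is 22 still <= all others?
  Min of remaining elements: 0
  New min = min(22, 0) = 0

Answer: 0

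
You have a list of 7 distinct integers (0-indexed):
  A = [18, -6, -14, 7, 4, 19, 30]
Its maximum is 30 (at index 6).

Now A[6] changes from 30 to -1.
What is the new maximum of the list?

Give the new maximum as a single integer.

Old max = 30 (at index 6)
Change: A[6] 30 -> -1
Changed element WAS the max -> may need rescan.
  Max of remaining elements: 19
  New max = max(-1, 19) = 19

Answer: 19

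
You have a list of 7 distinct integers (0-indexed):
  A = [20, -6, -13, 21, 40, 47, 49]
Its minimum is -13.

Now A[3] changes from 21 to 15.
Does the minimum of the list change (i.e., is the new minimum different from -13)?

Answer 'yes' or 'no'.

Old min = -13
Change: A[3] 21 -> 15
Changed element was NOT the min; min changes only if 15 < -13.
New min = -13; changed? no

Answer: no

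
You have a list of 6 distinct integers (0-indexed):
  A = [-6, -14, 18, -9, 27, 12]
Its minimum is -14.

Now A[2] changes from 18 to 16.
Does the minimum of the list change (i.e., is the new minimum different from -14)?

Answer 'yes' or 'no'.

Old min = -14
Change: A[2] 18 -> 16
Changed element was NOT the min; min changes only if 16 < -14.
New min = -14; changed? no

Answer: no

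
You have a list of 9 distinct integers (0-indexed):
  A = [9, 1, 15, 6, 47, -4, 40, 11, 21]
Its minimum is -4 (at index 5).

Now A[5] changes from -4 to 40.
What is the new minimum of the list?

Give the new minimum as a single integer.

Old min = -4 (at index 5)
Change: A[5] -4 -> 40
Changed element WAS the min. Need to check: is 40 still <= all others?
  Min of remaining elements: 1
  New min = min(40, 1) = 1

Answer: 1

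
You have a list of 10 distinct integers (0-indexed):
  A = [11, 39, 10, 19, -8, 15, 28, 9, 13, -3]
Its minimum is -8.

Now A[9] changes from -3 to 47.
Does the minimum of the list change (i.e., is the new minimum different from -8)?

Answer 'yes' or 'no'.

Old min = -8
Change: A[9] -3 -> 47
Changed element was NOT the min; min changes only if 47 < -8.
New min = -8; changed? no

Answer: no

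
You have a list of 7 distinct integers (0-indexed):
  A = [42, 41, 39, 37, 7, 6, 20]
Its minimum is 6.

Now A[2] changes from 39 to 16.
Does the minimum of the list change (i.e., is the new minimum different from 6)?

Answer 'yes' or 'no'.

Old min = 6
Change: A[2] 39 -> 16
Changed element was NOT the min; min changes only if 16 < 6.
New min = 6; changed? no

Answer: no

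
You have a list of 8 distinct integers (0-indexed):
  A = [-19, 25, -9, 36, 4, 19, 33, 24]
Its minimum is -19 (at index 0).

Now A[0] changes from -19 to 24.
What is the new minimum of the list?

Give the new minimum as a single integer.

Answer: -9

Derivation:
Old min = -19 (at index 0)
Change: A[0] -19 -> 24
Changed element WAS the min. Need to check: is 24 still <= all others?
  Min of remaining elements: -9
  New min = min(24, -9) = -9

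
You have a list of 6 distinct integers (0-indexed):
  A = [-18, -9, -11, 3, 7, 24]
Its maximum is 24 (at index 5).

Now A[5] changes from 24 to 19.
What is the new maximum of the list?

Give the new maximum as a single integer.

Old max = 24 (at index 5)
Change: A[5] 24 -> 19
Changed element WAS the max -> may need rescan.
  Max of remaining elements: 7
  New max = max(19, 7) = 19

Answer: 19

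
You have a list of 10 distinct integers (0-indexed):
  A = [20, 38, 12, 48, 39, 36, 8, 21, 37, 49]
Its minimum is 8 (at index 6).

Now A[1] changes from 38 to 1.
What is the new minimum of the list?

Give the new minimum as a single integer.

Old min = 8 (at index 6)
Change: A[1] 38 -> 1
Changed element was NOT the old min.
  New min = min(old_min, new_val) = min(8, 1) = 1

Answer: 1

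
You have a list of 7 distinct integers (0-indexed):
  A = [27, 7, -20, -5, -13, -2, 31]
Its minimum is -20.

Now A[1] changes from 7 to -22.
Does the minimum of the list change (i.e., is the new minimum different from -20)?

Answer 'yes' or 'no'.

Answer: yes

Derivation:
Old min = -20
Change: A[1] 7 -> -22
Changed element was NOT the min; min changes only if -22 < -20.
New min = -22; changed? yes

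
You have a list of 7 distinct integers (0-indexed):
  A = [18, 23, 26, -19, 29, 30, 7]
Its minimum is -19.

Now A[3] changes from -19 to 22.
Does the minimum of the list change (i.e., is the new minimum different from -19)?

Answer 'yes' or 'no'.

Answer: yes

Derivation:
Old min = -19
Change: A[3] -19 -> 22
Changed element was the min; new min must be rechecked.
New min = 7; changed? yes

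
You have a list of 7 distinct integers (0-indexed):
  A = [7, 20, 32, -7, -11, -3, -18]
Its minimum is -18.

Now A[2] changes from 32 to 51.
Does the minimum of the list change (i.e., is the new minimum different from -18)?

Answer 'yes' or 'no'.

Old min = -18
Change: A[2] 32 -> 51
Changed element was NOT the min; min changes only if 51 < -18.
New min = -18; changed? no

Answer: no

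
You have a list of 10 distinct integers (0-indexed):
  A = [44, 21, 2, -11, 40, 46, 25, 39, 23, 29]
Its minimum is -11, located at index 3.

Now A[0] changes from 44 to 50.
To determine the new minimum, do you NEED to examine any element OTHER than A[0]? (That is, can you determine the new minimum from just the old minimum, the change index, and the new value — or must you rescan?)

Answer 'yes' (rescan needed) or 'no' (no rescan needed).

Old min = -11 at index 3
Change at index 0: 44 -> 50
Index 0 was NOT the min. New min = min(-11, 50). No rescan of other elements needed.
Needs rescan: no

Answer: no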